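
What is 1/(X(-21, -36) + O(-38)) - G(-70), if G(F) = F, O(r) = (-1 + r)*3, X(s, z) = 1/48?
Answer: 393002/5615 ≈ 69.991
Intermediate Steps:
X(s, z) = 1/48
O(r) = -3 + 3*r
1/(X(-21, -36) + O(-38)) - G(-70) = 1/(1/48 + (-3 + 3*(-38))) - 1*(-70) = 1/(1/48 + (-3 - 114)) + 70 = 1/(1/48 - 117) + 70 = 1/(-5615/48) + 70 = -48/5615 + 70 = 393002/5615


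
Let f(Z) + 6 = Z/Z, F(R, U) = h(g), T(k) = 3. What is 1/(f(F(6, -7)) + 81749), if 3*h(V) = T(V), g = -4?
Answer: 1/81744 ≈ 1.2233e-5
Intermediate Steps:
h(V) = 1 (h(V) = (1/3)*3 = 1)
F(R, U) = 1
f(Z) = -5 (f(Z) = -6 + Z/Z = -6 + 1 = -5)
1/(f(F(6, -7)) + 81749) = 1/(-5 + 81749) = 1/81744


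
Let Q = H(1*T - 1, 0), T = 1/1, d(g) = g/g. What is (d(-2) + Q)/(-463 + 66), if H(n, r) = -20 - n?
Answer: 19/397 ≈ 0.047859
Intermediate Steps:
d(g) = 1
T = 1
Q = -20 (Q = -20 - (1*1 - 1) = -20 - (1 - 1) = -20 - 1*0 = -20 + 0 = -20)
(d(-2) + Q)/(-463 + 66) = (1 - 20)/(-463 + 66) = -19/(-397) = -19*(-1/397) = 19/397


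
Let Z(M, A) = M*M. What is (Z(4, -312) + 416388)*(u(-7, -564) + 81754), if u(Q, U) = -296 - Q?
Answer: 33922351860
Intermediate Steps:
Z(M, A) = M²
(Z(4, -312) + 416388)*(u(-7, -564) + 81754) = (4² + 416388)*((-296 - 1*(-7)) + 81754) = (16 + 416388)*((-296 + 7) + 81754) = 416404*(-289 + 81754) = 416404*81465 = 33922351860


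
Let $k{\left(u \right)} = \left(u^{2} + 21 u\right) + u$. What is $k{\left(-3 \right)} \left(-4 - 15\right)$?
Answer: $1083$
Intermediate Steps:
$k{\left(u \right)} = u^{2} + 22 u$
$k{\left(-3 \right)} \left(-4 - 15\right) = - 3 \left(22 - 3\right) \left(-4 - 15\right) = \left(-3\right) 19 \left(-4 - 15\right) = \left(-57\right) \left(-19\right) = 1083$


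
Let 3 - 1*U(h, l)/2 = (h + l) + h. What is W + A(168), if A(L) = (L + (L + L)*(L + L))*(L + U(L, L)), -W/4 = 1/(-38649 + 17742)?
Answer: -1971433426028/20907 ≈ -9.4295e+7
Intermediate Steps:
U(h, l) = 6 - 4*h - 2*l (U(h, l) = 6 - 2*((h + l) + h) = 6 - 2*(l + 2*h) = 6 + (-4*h - 2*l) = 6 - 4*h - 2*l)
W = 4/20907 (W = -4/(-38649 + 17742) = -4/(-20907) = -4*(-1/20907) = 4/20907 ≈ 0.00019132)
A(L) = (6 - 5*L)*(L + 4*L²) (A(L) = (L + (L + L)*(L + L))*(L + (6 - 4*L - 2*L)) = (L + (2*L)*(2*L))*(L + (6 - 6*L)) = (L + 4*L²)*(6 - 5*L) = (6 - 5*L)*(L + 4*L²))
W + A(168) = 4/20907 + 168*(6 - 20*168² + 19*168) = 4/20907 + 168*(6 - 20*28224 + 3192) = 4/20907 + 168*(6 - 564480 + 3192) = 4/20907 + 168*(-561282) = 4/20907 - 94295376 = -1971433426028/20907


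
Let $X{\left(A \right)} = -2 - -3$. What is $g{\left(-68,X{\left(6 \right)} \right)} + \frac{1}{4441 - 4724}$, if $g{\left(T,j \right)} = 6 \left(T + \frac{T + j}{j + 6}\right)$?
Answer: $- \frac{922021}{1981} \approx -465.43$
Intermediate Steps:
$X{\left(A \right)} = 1$ ($X{\left(A \right)} = -2 + 3 = 1$)
$g{\left(T,j \right)} = 6 T + \frac{6 \left(T + j\right)}{6 + j}$ ($g{\left(T,j \right)} = 6 \left(T + \frac{T + j}{6 + j}\right) = 6 T + \frac{6 \left(T + j\right)}{6 + j}$)
$g{\left(-68,X{\left(6 \right)} \right)} + \frac{1}{4441 - 4724} = \frac{6 \left(1 + 7 \left(-68\right) - 68\right)}{6 + 1} + \frac{1}{4441 - 4724} = \frac{6 \left(1 - 476 - 68\right)}{7} + \frac{1}{-283} = 6 \cdot \frac{1}{7} \left(-543\right) - \frac{1}{283} = - \frac{3258}{7} - \frac{1}{283} = - \frac{922021}{1981}$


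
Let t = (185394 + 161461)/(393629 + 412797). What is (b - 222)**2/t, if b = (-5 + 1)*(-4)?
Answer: 34221493736/346855 ≈ 98662.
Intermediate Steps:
b = 16 (b = -4*(-4) = 16)
t = 346855/806426 ≈ 0.43011
(b - 222)**2/t = (16 - 222)**2/(346855/806426) = (-206)**2*(806426/346855) = 42436*(806426/346855) = 34221493736/346855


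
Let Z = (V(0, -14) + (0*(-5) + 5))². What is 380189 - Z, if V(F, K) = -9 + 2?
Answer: 380185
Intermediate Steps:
V(F, K) = -7
Z = 4 (Z = (-7 + (0*(-5) + 5))² = (-7 + (0 + 5))² = (-7 + 5)² = (-2)² = 4)
380189 - Z = 380189 - 1*4 = 380189 - 4 = 380185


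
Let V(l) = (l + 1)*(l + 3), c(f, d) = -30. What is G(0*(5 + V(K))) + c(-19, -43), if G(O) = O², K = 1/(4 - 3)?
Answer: -30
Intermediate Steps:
K = 1 (K = 1/1 = 1)
V(l) = (1 + l)*(3 + l)
G(0*(5 + V(K))) + c(-19, -43) = (0*(5 + (3 + 1² + 4*1)))² - 30 = (0*(5 + (3 + 1 + 4)))² - 30 = (0*(5 + 8))² - 30 = (0*13)² - 30 = 0² - 30 = 0 - 30 = -30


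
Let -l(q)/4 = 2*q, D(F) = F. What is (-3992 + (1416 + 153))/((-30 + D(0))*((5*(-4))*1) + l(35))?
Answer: -2423/320 ≈ -7.5719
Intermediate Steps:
l(q) = -8*q
(-3992 + (1416 + 153))/((-30 + D(0))*((5*(-4))*1) + l(35)) = (-3992 + (1416 + 153))/((-30 + 0)*((5*(-4))*1) - 8*35) = (-3992 + 1569)/(-(-600) - 280) = -2423/(-30*(-20) - 280) = -2423/(600 - 280) = -2423/320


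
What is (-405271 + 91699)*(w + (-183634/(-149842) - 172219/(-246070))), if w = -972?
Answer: 36415302768273318/119713055 ≈ 3.0419e+8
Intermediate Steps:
(-405271 + 91699)*(w + (-183634/(-149842) - 172219/(-246070))) = (-405271 + 91699)*(-972 + (-183634/(-149842) - 172219/(-246070))) = -313572*(-972 + (-183634*(-1/149842) - 172219*(-1/246070))) = -313572*(-972 + (8347/6811 + 172219/246070)) = -313572*(-972 + 3226929899/1675982770) = -313572*(-1625828322541/1675982770) = 36415302768273318/119713055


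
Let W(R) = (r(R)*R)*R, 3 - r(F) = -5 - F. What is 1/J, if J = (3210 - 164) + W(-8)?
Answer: 1/3046 ≈ 0.00032830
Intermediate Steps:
r(F) = 8 + F (r(F) = 3 - (-5 - F) = 3 + (5 + F) = 8 + F)
W(R) = R²*(8 + R) (W(R) = ((8 + R)*R)*R = (R*(8 + R))*R = R²*(8 + R))
J = 3046 (J = (3210 - 164) + (-8)²*(8 - 8) = 3046 + 64*0 = 3046 + 0 = 3046)
1/J = 1/3046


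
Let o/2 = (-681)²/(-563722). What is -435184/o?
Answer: 122661397424/463761 ≈ 2.6449e+5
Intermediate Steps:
o = -463761/281861 (o = 2*((-681)²/(-563722)) = 2*(463761*(-1/563722)) = 2*(-463761/563722) = -463761/281861 ≈ -1.6454)
-435184/o = -435184/(-463761/281861) = -435184*(-281861/463761) = 122661397424/463761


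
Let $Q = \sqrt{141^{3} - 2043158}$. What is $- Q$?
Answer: $- \sqrt{760063} \approx -871.82$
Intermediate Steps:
$Q = \sqrt{760063}$ ($Q = \sqrt{2803221 - 2043158} = \sqrt{760063} \approx 871.82$)
$- Q = - \sqrt{760063}$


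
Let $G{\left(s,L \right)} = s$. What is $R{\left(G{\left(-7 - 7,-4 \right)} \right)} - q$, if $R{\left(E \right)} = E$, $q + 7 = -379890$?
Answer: $379883$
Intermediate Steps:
$q = -379897$ ($q = -7 - 379890 = -379897$)
$R{\left(G{\left(-7 - 7,-4 \right)} \right)} - q = \left(-7 - 7\right) - -379897 = -14 + 379897 = 379883$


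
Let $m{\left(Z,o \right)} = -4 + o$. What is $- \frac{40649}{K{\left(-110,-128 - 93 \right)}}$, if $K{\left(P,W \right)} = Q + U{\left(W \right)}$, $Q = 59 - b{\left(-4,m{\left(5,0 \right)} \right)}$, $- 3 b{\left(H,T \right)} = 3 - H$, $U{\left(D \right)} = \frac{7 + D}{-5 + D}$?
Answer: $- \frac{13780011}{21113} \approx -652.68$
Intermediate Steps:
$U{\left(D \right)} = \frac{7 + D}{-5 + D}$
$b{\left(H,T \right)} = -1 + \frac{H}{3}$ ($b{\left(H,T \right)} = - \frac{3 - H}{3} = -1 + \frac{H}{3}$)
$Q = \frac{184}{3}$ ($Q = 59 - \left(-1 + \frac{1}{3} \left(-4\right)\right) = 59 - \left(-1 - \frac{4}{3}\right) = 59 - - \frac{7}{3} = 59 + \frac{7}{3} = \frac{184}{3} \approx 61.333$)
$K{\left(P,W \right)} = \frac{184}{3} + \frac{7 + W}{-5 + W}$
$- \frac{40649}{K{\left(-110,-128 - 93 \right)}} = - \frac{40649}{\frac{1}{3} \frac{1}{-5 - 221} \left(-899 + 187 \left(-128 - 93\right)\right)} = - \frac{40649}{\frac{1}{3} \frac{1}{-5 - 221} \left(-899 + 187 \left(-221\right)\right)} = - \frac{40649}{\frac{1}{3} \frac{1}{-226} \left(-899 - 41327\right)} = - \frac{40649}{\frac{1}{3} \left(- \frac{1}{226}\right) \left(-42226\right)} = - \frac{40649}{\frac{21113}{339}} = \left(-40649\right) \frac{339}{21113} = - \frac{13780011}{21113}$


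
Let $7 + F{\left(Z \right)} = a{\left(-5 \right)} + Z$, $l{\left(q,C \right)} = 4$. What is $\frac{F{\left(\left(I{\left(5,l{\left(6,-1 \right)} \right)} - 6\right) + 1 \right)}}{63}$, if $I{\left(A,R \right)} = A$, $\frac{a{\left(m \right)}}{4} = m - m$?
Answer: $- \frac{1}{9} \approx -0.11111$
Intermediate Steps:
$a{\left(m \right)} = 0$ ($a{\left(m \right)} = 4 \left(m - m\right) = 4 \cdot 0 = 0$)
$F{\left(Z \right)} = -7 + Z$ ($F{\left(Z \right)} = -7 + \left(0 + Z\right) = -7 + Z$)
$\frac{F{\left(\left(I{\left(5,l{\left(6,-1 \right)} \right)} - 6\right) + 1 \right)}}{63} = \frac{-7 + \left(\left(5 - 6\right) + 1\right)}{63} = \left(-7 + \left(-1 + 1\right)\right) \frac{1}{63} = \left(-7 + 0\right) \frac{1}{63} = \left(-7\right) \frac{1}{63} = - \frac{1}{9}$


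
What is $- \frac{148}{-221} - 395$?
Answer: $- \frac{87147}{221} \approx -394.33$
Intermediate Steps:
$- \frac{148}{-221} - 395 = \left(-148\right) \left(- \frac{1}{221}\right) - 395 = \frac{148}{221} - 395 = - \frac{87147}{221}$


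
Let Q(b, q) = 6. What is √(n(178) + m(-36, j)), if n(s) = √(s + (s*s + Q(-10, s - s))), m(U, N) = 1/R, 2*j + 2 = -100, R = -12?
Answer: √(-3 + 72*√7967)/6 ≈ 13.358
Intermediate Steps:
j = -51 (j = -1 + (½)*(-100) = -1 - 50 = -51)
m(U, N) = -1/12 (m(U, N) = 1/(-12) = -1/12)
n(s) = √(6 + s + s²) (n(s) = √(s + (s*s + 6)) = √(s + (s² + 6)) = √(s + (6 + s²)) = √(6 + s + s²))
√(n(178) + m(-36, j)) = √(√(6 + 178 + 178²) - 1/12) = √(√(6 + 178 + 31684) - 1/12) = √(√31868 - 1/12) = √(2*√7967 - 1/12) = √(-1/12 + 2*√7967)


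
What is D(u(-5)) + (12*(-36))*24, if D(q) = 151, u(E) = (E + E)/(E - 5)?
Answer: -10217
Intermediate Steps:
u(E) = 2*E/(-5 + E) (u(E) = (2*E)/(-5 + E) = 2*E/(-5 + E))
D(u(-5)) + (12*(-36))*24 = 151 + (12*(-36))*24 = 151 - 432*24 = 151 - 10368 = -10217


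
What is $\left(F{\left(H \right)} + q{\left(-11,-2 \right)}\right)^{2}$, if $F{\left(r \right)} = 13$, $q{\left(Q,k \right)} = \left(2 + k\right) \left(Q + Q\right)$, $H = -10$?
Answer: $169$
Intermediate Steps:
$q{\left(Q,k \right)} = 2 Q \left(2 + k\right)$ ($q{\left(Q,k \right)} = \left(2 + k\right) 2 Q = 2 Q \left(2 + k\right)$)
$\left(F{\left(H \right)} + q{\left(-11,-2 \right)}\right)^{2} = \left(13 + 2 \left(-11\right) \left(2 - 2\right)\right)^{2} = \left(13 + 2 \left(-11\right) 0\right)^{2} = \left(13 + 0\right)^{2} = 13^{2} = 169$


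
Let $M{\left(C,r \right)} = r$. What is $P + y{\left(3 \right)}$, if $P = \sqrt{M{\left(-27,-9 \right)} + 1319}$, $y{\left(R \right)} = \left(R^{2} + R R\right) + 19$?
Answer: $37 + \sqrt{1310} \approx 73.194$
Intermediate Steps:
$y{\left(R \right)} = 19 + 2 R^{2}$ ($y{\left(R \right)} = \left(R^{2} + R^{2}\right) + 19 = 2 R^{2} + 19 = 19 + 2 R^{2}$)
$P = \sqrt{1310}$ ($P = \sqrt{-9 + 1319} = \sqrt{1310} \approx 36.194$)
$P + y{\left(3 \right)} = \sqrt{1310} + \left(19 + 2 \cdot 3^{2}\right) = \sqrt{1310} + \left(19 + 2 \cdot 9\right) = \sqrt{1310} + \left(19 + 18\right) = \sqrt{1310} + 37 = 37 + \sqrt{1310}$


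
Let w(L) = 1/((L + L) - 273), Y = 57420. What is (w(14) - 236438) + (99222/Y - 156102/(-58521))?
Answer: -2162756931486467/9147417510 ≈ -2.3643e+5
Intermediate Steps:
w(L) = 1/(-273 + 2*L) (w(L) = 1/(2*L - 273) = 1/(-273 + 2*L))
(w(14) - 236438) + (99222/Y - 156102/(-58521)) = (1/(-273 + 2*14) - 236438) + (99222/57420 - 156102/(-58521)) = (1/(-273 + 28) - 236438) + (99222*(1/57420) - 156102*(-1/58521)) = (1/(-245) - 236438) + (16537/9570 + 52034/19507) = (-1/245 - 236438) + 820552639/186681990 = -57927311/245 + 820552639/186681990 = -2162756931486467/9147417510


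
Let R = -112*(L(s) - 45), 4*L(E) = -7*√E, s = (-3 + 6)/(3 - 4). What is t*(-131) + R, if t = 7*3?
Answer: 2289 + 196*I*√3 ≈ 2289.0 + 339.48*I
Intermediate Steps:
t = 21
s = -3 (s = 3/(-1) = 3*(-1) = -3)
L(E) = -7*√E/4 (L(E) = (-7*√E)/4 = -7*√E/4)
R = 5040 + 196*I*√3 (R = -112*(-7*I*√3/4 - 45) = -112*(-45 - 7*I*√3/4) = 5040 + 196*I*√3 ≈ 5040.0 + 339.48*I)
t*(-131) + R = 21*(-131) + (5040 + 196*I*√3) = -2751 + (5040 + 196*I*√3) = 2289 + 196*I*√3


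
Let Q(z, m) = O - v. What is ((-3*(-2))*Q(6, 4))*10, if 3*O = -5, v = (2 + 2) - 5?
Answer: -40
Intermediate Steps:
v = -1 (v = 4 - 5 = -1)
O = -5/3 (O = (⅓)*(-5) = -5/3 ≈ -1.6667)
Q(z, m) = -⅔ (Q(z, m) = -5/3 - 1*(-1) = -5/3 + 1 = -⅔)
((-3*(-2))*Q(6, 4))*10 = (-3*(-2)*(-⅔))*10 = (6*(-⅔))*10 = -4*10 = -40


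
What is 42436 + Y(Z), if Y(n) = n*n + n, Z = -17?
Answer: 42708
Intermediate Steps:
Y(n) = n + n² (Y(n) = n² + n = n + n²)
42436 + Y(Z) = 42436 - 17*(1 - 17) = 42436 - 17*(-16) = 42436 + 272 = 42708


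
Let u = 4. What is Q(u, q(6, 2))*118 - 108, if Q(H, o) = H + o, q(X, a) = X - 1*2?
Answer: 836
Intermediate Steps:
q(X, a) = -2 + X (q(X, a) = X - 2 = -2 + X)
Q(u, q(6, 2))*118 - 108 = (4 + (-2 + 6))*118 - 108 = (4 + 4)*118 - 108 = 8*118 - 108 = 944 - 108 = 836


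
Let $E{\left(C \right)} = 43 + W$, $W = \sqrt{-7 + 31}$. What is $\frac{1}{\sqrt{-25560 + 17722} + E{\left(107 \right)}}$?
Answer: $\frac{1}{43 + 2 \sqrt{6} + i \sqrt{7838}} \approx 0.0047273 - 0.0087376 i$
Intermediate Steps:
$W = 2 \sqrt{6}$ ($W = \sqrt{24} = 2 \sqrt{6} \approx 4.899$)
$E{\left(C \right)} = 43 + 2 \sqrt{6}$
$\frac{1}{\sqrt{-25560 + 17722} + E{\left(107 \right)}} = \frac{1}{\sqrt{-25560 + 17722} + \left(43 + 2 \sqrt{6}\right)} = \frac{1}{\sqrt{-7838} + \left(43 + 2 \sqrt{6}\right)} = \frac{1}{i \sqrt{7838} + \left(43 + 2 \sqrt{6}\right)} = \frac{1}{43 + 2 \sqrt{6} + i \sqrt{7838}}$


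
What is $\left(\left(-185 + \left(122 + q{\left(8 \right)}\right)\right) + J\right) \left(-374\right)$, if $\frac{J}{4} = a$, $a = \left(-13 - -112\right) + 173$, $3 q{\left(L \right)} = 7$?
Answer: $- \frac{1152668}{3} \approx -3.8422 \cdot 10^{5}$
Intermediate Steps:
$q{\left(L \right)} = \frac{7}{3}$ ($q{\left(L \right)} = \frac{1}{3} \cdot 7 = \frac{7}{3}$)
$a = 272$ ($a = \left(-13 + 112\right) + 173 = 99 + 173 = 272$)
$J = 1088$ ($J = 4 \cdot 272 = 1088$)
$\left(\left(-185 + \left(122 + q{\left(8 \right)}\right)\right) + J\right) \left(-374\right) = \left(\left(-185 + \left(122 + \frac{7}{3}\right)\right) + 1088\right) \left(-374\right) = \left(\left(-185 + \frac{373}{3}\right) + 1088\right) \left(-374\right) = \left(- \frac{182}{3} + 1088\right) \left(-374\right) = \frac{3082}{3} \left(-374\right) = - \frac{1152668}{3}$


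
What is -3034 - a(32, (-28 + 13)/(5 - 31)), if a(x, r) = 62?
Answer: -3096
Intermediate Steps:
-3034 - a(32, (-28 + 13)/(5 - 31)) = -3034 - 1*62 = -3034 - 62 = -3096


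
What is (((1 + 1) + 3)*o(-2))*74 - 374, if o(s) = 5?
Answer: 1476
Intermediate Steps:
(((1 + 1) + 3)*o(-2))*74 - 374 = (((1 + 1) + 3)*5)*74 - 374 = ((2 + 3)*5)*74 - 374 = (5*5)*74 - 374 = 25*74 - 374 = 1850 - 374 = 1476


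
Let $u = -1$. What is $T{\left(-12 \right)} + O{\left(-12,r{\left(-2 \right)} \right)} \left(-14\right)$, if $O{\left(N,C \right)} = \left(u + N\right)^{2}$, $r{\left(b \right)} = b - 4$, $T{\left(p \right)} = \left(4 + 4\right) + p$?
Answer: $-2370$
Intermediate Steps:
$T{\left(p \right)} = 8 + p$
$r{\left(b \right)} = -4 + b$
$O{\left(N,C \right)} = \left(-1 + N\right)^{2}$
$T{\left(-12 \right)} + O{\left(-12,r{\left(-2 \right)} \right)} \left(-14\right) = \left(8 - 12\right) + \left(-1 - 12\right)^{2} \left(-14\right) = -4 + \left(-13\right)^{2} \left(-14\right) = -4 + 169 \left(-14\right) = -4 - 2366 = -2370$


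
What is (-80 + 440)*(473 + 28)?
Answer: 180360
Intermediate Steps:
(-80 + 440)*(473 + 28) = 360*501 = 180360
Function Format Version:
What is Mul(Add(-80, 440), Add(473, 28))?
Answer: 180360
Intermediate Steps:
Mul(Add(-80, 440), Add(473, 28)) = Mul(360, 501) = 180360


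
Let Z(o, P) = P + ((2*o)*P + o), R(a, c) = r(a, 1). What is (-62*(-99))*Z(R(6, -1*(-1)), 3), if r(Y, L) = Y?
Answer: 276210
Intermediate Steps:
R(a, c) = a
Z(o, P) = P + o + 2*P*o (Z(o, P) = P + (2*P*o + o) = P + (o + 2*P*o) = P + o + 2*P*o)
(-62*(-99))*Z(R(6, -1*(-1)), 3) = (-62*(-99))*(3 + 6 + 2*3*6) = 6138*(3 + 6 + 36) = 6138*45 = 276210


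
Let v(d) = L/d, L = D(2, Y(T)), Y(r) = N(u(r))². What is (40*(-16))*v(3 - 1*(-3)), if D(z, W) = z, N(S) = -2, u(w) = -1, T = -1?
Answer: -640/3 ≈ -213.33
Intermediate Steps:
Y(r) = 4 (Y(r) = (-2)² = 4)
L = 2
v(d) = 2/d
(40*(-16))*v(3 - 1*(-3)) = (40*(-16))*(2/(3 - 1*(-3))) = -1280/(3 + 3) = -1280/6 = -640*⅓ = -640/3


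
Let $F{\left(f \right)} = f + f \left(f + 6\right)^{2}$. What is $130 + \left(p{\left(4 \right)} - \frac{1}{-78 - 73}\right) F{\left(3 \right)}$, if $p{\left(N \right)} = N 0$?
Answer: $\frac{19876}{151} \approx 131.63$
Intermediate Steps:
$p{\left(N \right)} = 0$
$F{\left(f \right)} = f + f \left(6 + f\right)^{2}$
$130 + \left(p{\left(4 \right)} - \frac{1}{-78 - 73}\right) F{\left(3 \right)} = 130 + \left(0 - \frac{1}{-78 - 73}\right) 3 \left(1 + \left(6 + 3\right)^{2}\right) = 130 + \left(0 - \frac{1}{-151}\right) 3 \left(1 + 9^{2}\right) = 130 + \left(0 - - \frac{1}{151}\right) 3 \left(1 + 81\right) = 130 + \left(0 + \frac{1}{151}\right) 3 \cdot 82 = 130 + \frac{1}{151} \cdot 246 = 130 + \frac{246}{151} = \frac{19876}{151}$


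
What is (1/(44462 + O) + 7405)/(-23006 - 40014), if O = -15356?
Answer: -215529931/1834260120 ≈ -0.11750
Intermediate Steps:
(1/(44462 + O) + 7405)/(-23006 - 40014) = (1/(44462 - 15356) + 7405)/(-23006 - 40014) = (1/29106 + 7405)/(-63020) = (1/29106 + 7405)*(-1/63020) = (215529931/29106)*(-1/63020) = -215529931/1834260120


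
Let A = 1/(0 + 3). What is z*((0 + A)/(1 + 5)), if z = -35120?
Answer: -17560/9 ≈ -1951.1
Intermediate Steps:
A = ⅓ (A = 1/3 = ⅓ ≈ 0.33333)
z*((0 + A)/(1 + 5)) = -35120*(0 + ⅓)/(1 + 5) = -35120/(3*6) = -35120*1/18 = -17560/9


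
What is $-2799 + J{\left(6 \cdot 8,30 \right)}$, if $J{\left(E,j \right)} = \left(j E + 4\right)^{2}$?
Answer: $2082337$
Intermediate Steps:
$J{\left(E,j \right)} = \left(4 + E j\right)^{2}$ ($J{\left(E,j \right)} = \left(E j + 4\right)^{2} = \left(4 + E j\right)^{2}$)
$-2799 + J{\left(6 \cdot 8,30 \right)} = -2799 + \left(4 + 6 \cdot 8 \cdot 30\right)^{2} = -2799 + \left(4 + 48 \cdot 30\right)^{2} = -2799 + \left(4 + 1440\right)^{2} = -2799 + 1444^{2} = -2799 + 2085136 = 2082337$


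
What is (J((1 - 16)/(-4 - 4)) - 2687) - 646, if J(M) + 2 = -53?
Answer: -3388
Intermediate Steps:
J(M) = -55 (J(M) = -2 - 53 = -55)
(J((1 - 16)/(-4 - 4)) - 2687) - 646 = (-55 - 2687) - 646 = -2742 - 646 = -3388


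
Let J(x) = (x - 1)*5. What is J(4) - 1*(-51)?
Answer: 66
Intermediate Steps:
J(x) = -5 + 5*x (J(x) = (-1 + x)*5 = -5 + 5*x)
J(4) - 1*(-51) = (-5 + 5*4) - 1*(-51) = (-5 + 20) + 51 = 15 + 51 = 66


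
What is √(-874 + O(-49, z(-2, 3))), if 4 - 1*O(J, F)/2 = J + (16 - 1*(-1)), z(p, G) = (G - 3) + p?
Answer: I*√802 ≈ 28.32*I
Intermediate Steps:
z(p, G) = -3 + G + p (z(p, G) = (-3 + G) + p = -3 + G + p)
O(J, F) = -26 - 2*J (O(J, F) = 8 - 2*(J + (16 - 1*(-1))) = 8 - 2*(J + (16 + 1)) = 8 - 2*(J + 17) = 8 - 2*(17 + J) = 8 + (-34 - 2*J) = -26 - 2*J)
√(-874 + O(-49, z(-2, 3))) = √(-874 + (-26 - 2*(-49))) = √(-874 + (-26 + 98)) = √(-874 + 72) = √(-802) = I*√802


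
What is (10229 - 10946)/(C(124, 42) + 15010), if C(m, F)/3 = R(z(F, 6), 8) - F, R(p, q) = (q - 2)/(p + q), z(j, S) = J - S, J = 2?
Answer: -1434/29777 ≈ -0.048158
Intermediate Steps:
z(j, S) = 2 - S
R(p, q) = (-2 + q)/(p + q)
C(m, F) = 9/2 - 3*F (C(m, F) = 3*((-2 + 8)/((2 - 1*6) + 8) - F) = 3*(6/((2 - 6) + 8) - F) = 3*(6/(-4 + 8) - F) = 3*(6/4 - F) = 3*((1/4)*6 - F) = 3*(3/2 - F) = 9/2 - 3*F)
(10229 - 10946)/(C(124, 42) + 15010) = (10229 - 10946)/((9/2 - 3*42) + 15010) = -717/((9/2 - 126) + 15010) = -717/(-243/2 + 15010) = -717/29777/2 = -717*2/29777 = -1434/29777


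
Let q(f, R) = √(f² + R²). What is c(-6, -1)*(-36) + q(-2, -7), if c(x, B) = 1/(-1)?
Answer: 36 + √53 ≈ 43.280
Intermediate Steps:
c(x, B) = -1 (c(x, B) = 1*(-1) = -1)
q(f, R) = √(R² + f²)
c(-6, -1)*(-36) + q(-2, -7) = -1*(-36) + √((-7)² + (-2)²) = 36 + √(49 + 4) = 36 + √53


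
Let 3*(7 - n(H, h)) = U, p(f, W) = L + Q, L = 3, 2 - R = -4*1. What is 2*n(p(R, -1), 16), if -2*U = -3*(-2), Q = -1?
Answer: 16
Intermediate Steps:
R = 6 (R = 2 - (-4) = 2 - 1*(-4) = 2 + 4 = 6)
p(f, W) = 2 (p(f, W) = 3 - 1 = 2)
U = -3 (U = -(-3)*(-2)/2 = -½*6 = -3)
n(H, h) = 8 (n(H, h) = 7 - ⅓*(-3) = 7 + 1 = 8)
2*n(p(R, -1), 16) = 2*8 = 16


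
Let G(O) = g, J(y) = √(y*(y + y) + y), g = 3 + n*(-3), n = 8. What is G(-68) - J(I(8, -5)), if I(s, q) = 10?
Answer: -21 - √210 ≈ -35.491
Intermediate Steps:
g = -21 (g = 3 + 8*(-3) = 3 - 24 = -21)
J(y) = √(y + 2*y²) (J(y) = √(y*(2*y) + y) = √(2*y² + y) = √(y + 2*y²))
G(O) = -21
G(-68) - J(I(8, -5)) = -21 - √(10*(1 + 2*10)) = -21 - √(10*(1 + 20)) = -21 - √(10*21) = -21 - √210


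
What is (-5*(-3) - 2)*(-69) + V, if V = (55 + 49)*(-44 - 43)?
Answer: -9945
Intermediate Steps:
V = -9048 (V = 104*(-87) = -9048)
(-5*(-3) - 2)*(-69) + V = (-5*(-3) - 2)*(-69) - 9048 = (15 - 2)*(-69) - 9048 = 13*(-69) - 9048 = -897 - 9048 = -9945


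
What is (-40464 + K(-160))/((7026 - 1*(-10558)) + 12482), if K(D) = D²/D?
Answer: -20312/15033 ≈ -1.3512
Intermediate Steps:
K(D) = D
(-40464 + K(-160))/((7026 - 1*(-10558)) + 12482) = (-40464 - 160)/((7026 - 1*(-10558)) + 12482) = -40624/((7026 + 10558) + 12482) = -40624/(17584 + 12482) = -40624/30066 = -40624*1/30066 = -20312/15033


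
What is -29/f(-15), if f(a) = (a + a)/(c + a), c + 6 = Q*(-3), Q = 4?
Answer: -319/10 ≈ -31.900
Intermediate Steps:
c = -18 (c = -6 + 4*(-3) = -6 - 12 = -18)
f(a) = 2*a/(-18 + a) (f(a) = (a + a)/(-18 + a) = (2*a)/(-18 + a) = 2*a/(-18 + a))
-29/f(-15) = -29/(2*(-15)/(-18 - 15)) = -29/(2*(-15)/(-33)) = -29/(2*(-15)*(-1/33)) = -29/10/11 = -29*11/10 = -319/10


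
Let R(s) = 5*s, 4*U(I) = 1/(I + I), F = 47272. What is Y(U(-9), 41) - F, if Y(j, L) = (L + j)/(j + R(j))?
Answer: -286583/6 ≈ -47764.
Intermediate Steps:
U(I) = 1/(8*I) (U(I) = 1/(4*(I + I)) = 1/(4*((2*I))) = (1/(2*I))/4 = 1/(8*I))
Y(j, L) = (L + j)/(6*j) (Y(j, L) = (L + j)/(j + 5*j) = (L + j)/((6*j)) = (L + j)*(1/(6*j)) = (L + j)/(6*j))
Y(U(-9), 41) - F = (41 + (⅛)/(-9))/(6*(((⅛)/(-9)))) - 1*47272 = (41 + (⅛)*(-⅑))/(6*(((⅛)*(-⅑)))) - 47272 = (41 - 1/72)/(6*(-1/72)) - 47272 = (⅙)*(-72)*(2951/72) - 47272 = -2951/6 - 47272 = -286583/6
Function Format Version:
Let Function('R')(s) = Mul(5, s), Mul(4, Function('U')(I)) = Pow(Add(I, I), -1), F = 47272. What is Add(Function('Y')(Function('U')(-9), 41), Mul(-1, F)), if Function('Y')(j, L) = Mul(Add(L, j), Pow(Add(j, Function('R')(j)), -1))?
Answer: Rational(-286583, 6) ≈ -47764.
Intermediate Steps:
Function('U')(I) = Mul(Rational(1, 8), Pow(I, -1)) (Function('U')(I) = Mul(Rational(1, 4), Pow(Add(I, I), -1)) = Mul(Rational(1, 4), Pow(Mul(2, I), -1)) = Mul(Rational(1, 4), Mul(Rational(1, 2), Pow(I, -1))) = Mul(Rational(1, 8), Pow(I, -1)))
Function('Y')(j, L) = Mul(Rational(1, 6), Pow(j, -1), Add(L, j)) (Function('Y')(j, L) = Mul(Add(L, j), Pow(Add(j, Mul(5, j)), -1)) = Mul(Add(L, j), Pow(Mul(6, j), -1)) = Mul(Add(L, j), Mul(Rational(1, 6), Pow(j, -1))) = Mul(Rational(1, 6), Pow(j, -1), Add(L, j)))
Add(Function('Y')(Function('U')(-9), 41), Mul(-1, F)) = Add(Mul(Rational(1, 6), Pow(Mul(Rational(1, 8), Pow(-9, -1)), -1), Add(41, Mul(Rational(1, 8), Pow(-9, -1)))), Mul(-1, 47272)) = Add(Mul(Rational(1, 6), Pow(Mul(Rational(1, 8), Rational(-1, 9)), -1), Add(41, Mul(Rational(1, 8), Rational(-1, 9)))), -47272) = Add(Mul(Rational(1, 6), Pow(Rational(-1, 72), -1), Add(41, Rational(-1, 72))), -47272) = Add(Mul(Rational(1, 6), -72, Rational(2951, 72)), -47272) = Add(Rational(-2951, 6), -47272) = Rational(-286583, 6)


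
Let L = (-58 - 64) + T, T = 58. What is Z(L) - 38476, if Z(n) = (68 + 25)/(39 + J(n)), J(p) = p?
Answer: -961993/25 ≈ -38480.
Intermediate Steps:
L = -64 (L = (-58 - 64) + 58 = -122 + 58 = -64)
Z(n) = 93/(39 + n) (Z(n) = (68 + 25)/(39 + n) = 93/(39 + n))
Z(L) - 38476 = 93/(39 - 64) - 38476 = 93/(-25) - 38476 = 93*(-1/25) - 38476 = -93/25 - 38476 = -961993/25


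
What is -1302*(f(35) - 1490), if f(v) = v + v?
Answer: 1848840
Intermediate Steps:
f(v) = 2*v
-1302*(f(35) - 1490) = -1302*(2*35 - 1490) = -1302*(70 - 1490) = -1302*(-1420) = 1848840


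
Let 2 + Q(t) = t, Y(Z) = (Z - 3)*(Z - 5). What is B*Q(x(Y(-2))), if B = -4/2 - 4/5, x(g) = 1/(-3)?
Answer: 98/15 ≈ 6.5333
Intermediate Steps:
Y(Z) = (-5 + Z)*(-3 + Z) (Y(Z) = (-3 + Z)*(-5 + Z) = (-5 + Z)*(-3 + Z))
x(g) = -⅓
B = -14/5 (B = -4*½ - 4*⅕ = -2 - ⅘ = -14/5 ≈ -2.8000)
Q(t) = -2 + t
B*Q(x(Y(-2))) = -14*(-2 - ⅓)/5 = -14/5*(-7/3) = 98/15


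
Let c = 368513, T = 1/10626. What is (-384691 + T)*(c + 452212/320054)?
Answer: -241062457273408397705/1700446902 ≈ -1.4176e+11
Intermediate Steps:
T = 1/10626 ≈ 9.4109e-5
(-384691 + T)*(c + 452212/320054) = (-384691 + 1/10626)*(368513 + 452212/320054) = -4087726565*(368513 + 452212*(1/320054))/10626 = -4087726565*(368513 + 226106/160027)/10626 = -4087726565/10626*58972255957/160027 = -241062457273408397705/1700446902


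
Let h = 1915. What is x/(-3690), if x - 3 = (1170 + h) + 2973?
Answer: -6061/3690 ≈ -1.6425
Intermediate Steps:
x = 6061 (x = 3 + ((1170 + 1915) + 2973) = 3 + (3085 + 2973) = 3 + 6058 = 6061)
x/(-3690) = 6061/(-3690) = 6061*(-1/3690) = -6061/3690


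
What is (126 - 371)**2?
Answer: 60025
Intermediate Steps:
(126 - 371)**2 = (-245)**2 = 60025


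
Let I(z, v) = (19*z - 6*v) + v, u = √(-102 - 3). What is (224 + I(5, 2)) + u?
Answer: 309 + I*√105 ≈ 309.0 + 10.247*I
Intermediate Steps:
u = I*√105 (u = √(-105) = I*√105 ≈ 10.247*I)
I(z, v) = -5*v + 19*z (I(z, v) = (-6*v + 19*z) + v = -5*v + 19*z)
(224 + I(5, 2)) + u = (224 + (-5*2 + 19*5)) + I*√105 = (224 + (-10 + 95)) + I*√105 = (224 + 85) + I*√105 = 309 + I*√105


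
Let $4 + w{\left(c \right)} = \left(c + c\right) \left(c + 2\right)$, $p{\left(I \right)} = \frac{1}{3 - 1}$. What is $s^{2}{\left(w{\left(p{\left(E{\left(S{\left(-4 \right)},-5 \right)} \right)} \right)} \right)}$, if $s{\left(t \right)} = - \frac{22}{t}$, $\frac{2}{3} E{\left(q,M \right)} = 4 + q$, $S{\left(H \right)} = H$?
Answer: $\frac{1936}{9} \approx 215.11$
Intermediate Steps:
$E{\left(q,M \right)} = 6 + \frac{3 q}{2}$ ($E{\left(q,M \right)} = \frac{3 \left(4 + q\right)}{2} = 6 + \frac{3 q}{2}$)
$p{\left(I \right)} = \frac{1}{2}$
$w{\left(c \right)} = -4 + 2 c \left(2 + c\right)$ ($w{\left(c \right)} = -4 + \left(c + c\right) \left(c + 2\right) = -4 + 2 c \left(2 + c\right)$)
$s^{2}{\left(w{\left(p{\left(E{\left(S{\left(-4 \right)},-5 \right)} \right)} \right)} \right)} = \left(- \frac{22}{-4 + \frac{2}{4} + 4 \cdot \frac{1}{2}}\right)^{2} = \left(- \frac{22}{-4 + 2 \cdot \frac{1}{4} + 2}\right)^{2} = \left(- \frac{22}{-4 + \frac{1}{2} + 2}\right)^{2} = \left(- \frac{22}{- \frac{3}{2}}\right)^{2} = \left(\left(-22\right) \left(- \frac{2}{3}\right)\right)^{2} = \left(\frac{44}{3}\right)^{2} = \frac{1936}{9}$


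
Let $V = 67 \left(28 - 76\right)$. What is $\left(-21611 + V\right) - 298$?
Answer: $-25125$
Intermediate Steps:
$V = -3216$ ($V = 67 \left(-48\right) = -3216$)
$\left(-21611 + V\right) - 298 = \left(-21611 - 3216\right) - 298 = -24827 - 298 = -25125$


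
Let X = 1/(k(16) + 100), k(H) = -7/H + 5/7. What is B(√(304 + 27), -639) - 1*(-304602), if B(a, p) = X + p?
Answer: 3413808565/11231 ≈ 3.0396e+5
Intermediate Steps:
k(H) = 5/7 - 7/H (k(H) = -7/H + 5*(⅐) = -7/H + 5/7 = 5/7 - 7/H)
X = 112/11231 (X = 1/((5/7 - 7/16) + 100) = 1/(31/112 + 100) = 1/(11231/112) = 112/11231 ≈ 0.0099724)
B(a, p) = 112/11231 + p
B(√(304 + 27), -639) - 1*(-304602) = (112/11231 - 639) - 1*(-304602) = -7176497/11231 + 304602 = 3413808565/11231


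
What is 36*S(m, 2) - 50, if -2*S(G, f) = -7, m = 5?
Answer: 76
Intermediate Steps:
S(G, f) = 7/2 (S(G, f) = -½*(-7) = 7/2)
36*S(m, 2) - 50 = 36*(7/2) - 50 = 126 - 50 = 76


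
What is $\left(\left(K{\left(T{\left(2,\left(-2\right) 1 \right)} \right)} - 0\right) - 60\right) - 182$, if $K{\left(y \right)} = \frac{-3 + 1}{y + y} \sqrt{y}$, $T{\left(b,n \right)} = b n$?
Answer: $-242 + \frac{i}{2} \approx -242.0 + 0.5 i$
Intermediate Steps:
$K{\left(y \right)} = - \frac{1}{\sqrt{y}}$ ($K{\left(y \right)} = - \frac{2}{2 y} \sqrt{y} = - 2 \frac{1}{2 y} \sqrt{y} = - \frac{1}{y} \sqrt{y} = - \frac{1}{\sqrt{y}}$)
$\left(\left(K{\left(T{\left(2,\left(-2\right) 1 \right)} \right)} - 0\right) - 60\right) - 182 = \left(\left(- \frac{1}{\sqrt{2} i \sqrt{2}} - 0\right) - 60\right) - 182 = \left(\left(- \frac{1}{2 i} + 0\right) - 60\right) - 182 = \left(\left(- \frac{\left(-1\right) i}{2} + 0\right) - 60\right) - 182 = \left(\left(\frac{i}{2} + 0\right) - 60\right) - 182 = \left(\frac{i}{2} - 60\right) - 182 = \left(-60 + \frac{i}{2}\right) - 182 = -242 + \frac{i}{2}$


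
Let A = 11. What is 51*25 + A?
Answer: 1286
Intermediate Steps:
51*25 + A = 51*25 + 11 = 1275 + 11 = 1286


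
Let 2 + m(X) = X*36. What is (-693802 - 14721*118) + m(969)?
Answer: -2395998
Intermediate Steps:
m(X) = -2 + 36*X (m(X) = -2 + X*36 = -2 + 36*X)
(-693802 - 14721*118) + m(969) = (-693802 - 14721*118) + (-2 + 36*969) = (-693802 - 1737078) + (-2 + 34884) = -2430880 + 34882 = -2395998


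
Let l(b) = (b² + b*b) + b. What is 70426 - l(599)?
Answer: -647775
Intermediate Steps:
l(b) = b + 2*b² (l(b) = (b² + b²) + b = 2*b² + b = b + 2*b²)
70426 - l(599) = 70426 - 599*(1 + 2*599) = 70426 - 599*(1 + 1198) = 70426 - 599*1199 = 70426 - 1*718201 = 70426 - 718201 = -647775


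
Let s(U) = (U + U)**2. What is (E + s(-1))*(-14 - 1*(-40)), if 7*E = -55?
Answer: -702/7 ≈ -100.29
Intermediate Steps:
s(U) = 4*U**2 (s(U) = (2*U)**2 = 4*U**2)
E = -55/7 (E = (1/7)*(-55) = -55/7 ≈ -7.8571)
(E + s(-1))*(-14 - 1*(-40)) = (-55/7 + 4*(-1)**2)*(-14 - 1*(-40)) = (-55/7 + 4*1)*(-14 + 40) = (-55/7 + 4)*26 = -27/7*26 = -702/7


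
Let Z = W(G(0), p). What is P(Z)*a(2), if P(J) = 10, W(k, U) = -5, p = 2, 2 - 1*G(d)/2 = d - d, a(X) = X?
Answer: 20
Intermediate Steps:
G(d) = 4 (G(d) = 4 - 2*(d - d) = 4 - 2*0 = 4 + 0 = 4)
Z = -5
P(Z)*a(2) = 10*2 = 20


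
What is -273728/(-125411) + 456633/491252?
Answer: 14748940663/4739108044 ≈ 3.1122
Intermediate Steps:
-273728/(-125411) + 456633/491252 = -273728*(-1/125411) + 456633*(1/491252) = 21056/9647 + 456633/491252 = 14748940663/4739108044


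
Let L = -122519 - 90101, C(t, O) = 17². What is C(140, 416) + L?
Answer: -212331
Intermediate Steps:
C(t, O) = 289
L = -212620
C(140, 416) + L = 289 - 212620 = -212331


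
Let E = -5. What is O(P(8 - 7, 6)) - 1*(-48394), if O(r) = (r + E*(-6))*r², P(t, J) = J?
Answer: 49690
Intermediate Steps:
O(r) = r²*(30 + r) (O(r) = (r - 5*(-6))*r² = (r + 30)*r² = (30 + r)*r² = r²*(30 + r))
O(P(8 - 7, 6)) - 1*(-48394) = 6²*(30 + 6) - 1*(-48394) = 36*36 + 48394 = 1296 + 48394 = 49690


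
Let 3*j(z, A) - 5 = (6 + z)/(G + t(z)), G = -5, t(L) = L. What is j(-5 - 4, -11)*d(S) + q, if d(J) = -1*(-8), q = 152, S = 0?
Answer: 3484/21 ≈ 165.90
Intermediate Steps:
j(z, A) = 5/3 + (6 + z)/(3*(-5 + z)) (j(z, A) = 5/3 + ((6 + z)/(-5 + z))/3 = 5/3 + (6 + z)/(3*(-5 + z)))
d(J) = 8
j(-5 - 4, -11)*d(S) + q = ((-19 + 6*(-5 - 4))/(3*(-5 + (-5 - 4))))*8 + 152 = ((-19 + 6*(-9))/(3*(-5 - 9)))*8 + 152 = ((1/3)*(-19 - 54)/(-14))*8 + 152 = ((1/3)*(-1/14)*(-73))*8 + 152 = (73/42)*8 + 152 = 292/21 + 152 = 3484/21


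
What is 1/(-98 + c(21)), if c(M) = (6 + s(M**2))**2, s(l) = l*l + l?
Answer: 1/37996925086 ≈ 2.6318e-11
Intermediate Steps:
s(l) = l + l**2 (s(l) = l**2 + l = l + l**2)
c(M) = (6 + M**2*(1 + M**2))**2
1/(-98 + c(21)) = 1/(-98 + (6 + 21**2 + 21**4)**2) = 1/(-98 + (6 + 441 + 194481)**2) = 1/(-98 + 194928**2) = 1/(-98 + 37996925184) = 1/37996925086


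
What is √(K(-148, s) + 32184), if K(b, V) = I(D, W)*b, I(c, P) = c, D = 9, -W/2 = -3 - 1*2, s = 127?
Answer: 6*√857 ≈ 175.65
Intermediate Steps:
W = 10 (W = -2*(-3 - 1*2) = -2*(-3 - 2) = -2*(-5) = 10)
K(b, V) = 9*b
√(K(-148, s) + 32184) = √(9*(-148) + 32184) = √(-1332 + 32184) = √30852 = 6*√857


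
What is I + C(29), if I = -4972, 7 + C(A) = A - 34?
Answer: -4984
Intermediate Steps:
C(A) = -41 + A (C(A) = -7 + (A - 34) = -7 + (-34 + A) = -41 + A)
I + C(29) = -4972 + (-41 + 29) = -4972 - 12 = -4984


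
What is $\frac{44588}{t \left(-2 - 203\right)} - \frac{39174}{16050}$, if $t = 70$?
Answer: $- \frac{4259281}{767725} \approx -5.5479$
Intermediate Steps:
$\frac{44588}{t \left(-2 - 203\right)} - \frac{39174}{16050} = \frac{44588}{70 \left(-2 - 203\right)} - \frac{39174}{16050} = \frac{44588}{70 \left(-2 - 203\right)} - \frac{6529}{2675} = \frac{44588}{70 \left(-205\right)} - \frac{6529}{2675} = \frac{44588}{-14350} - \frac{6529}{2675} = 44588 \left(- \frac{1}{14350}\right) - \frac{6529}{2675} = - \frac{22294}{7175} - \frac{6529}{2675} = - \frac{4259281}{767725}$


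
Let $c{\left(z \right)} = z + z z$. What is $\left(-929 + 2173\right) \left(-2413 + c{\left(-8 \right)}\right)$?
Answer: $-2932108$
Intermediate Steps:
$c{\left(z \right)} = z + z^{2}$
$\left(-929 + 2173\right) \left(-2413 + c{\left(-8 \right)}\right) = \left(-929 + 2173\right) \left(-2413 - 8 \left(1 - 8\right)\right) = 1244 \left(-2413 - -56\right) = 1244 \left(-2413 + 56\right) = 1244 \left(-2357\right) = -2932108$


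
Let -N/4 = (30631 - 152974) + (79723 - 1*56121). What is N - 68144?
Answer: 326820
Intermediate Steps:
N = 394964 (N = -4*((30631 - 152974) + (79723 - 1*56121)) = -4*(-122343 + (79723 - 56121)) = -4*(-122343 + 23602) = -4*(-98741) = 394964)
N - 68144 = 394964 - 68144 = 326820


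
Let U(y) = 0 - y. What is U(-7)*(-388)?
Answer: -2716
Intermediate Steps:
U(y) = -y
U(-7)*(-388) = -1*(-7)*(-388) = 7*(-388) = -2716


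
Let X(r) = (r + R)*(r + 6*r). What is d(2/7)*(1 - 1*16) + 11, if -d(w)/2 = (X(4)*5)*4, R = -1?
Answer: 50411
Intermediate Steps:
X(r) = 7*r*(-1 + r) (X(r) = (r - 1)*(r + 6*r) = (-1 + r)*(7*r) = 7*r*(-1 + r))
d(w) = -3360 (d(w) = -2*(7*4*(-1 + 4))*5*4 = -2*(7*4*3)*5*4 = -2*84*5*4 = -840*4 = -2*1680 = -3360)
d(2/7)*(1 - 1*16) + 11 = -3360*(1 - 1*16) + 11 = -3360*(1 - 16) + 11 = -3360*(-15) + 11 = 50400 + 11 = 50411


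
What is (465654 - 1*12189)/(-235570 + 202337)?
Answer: -453465/33233 ≈ -13.645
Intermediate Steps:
(465654 - 1*12189)/(-235570 + 202337) = (465654 - 12189)/(-33233) = 453465*(-1/33233) = -453465/33233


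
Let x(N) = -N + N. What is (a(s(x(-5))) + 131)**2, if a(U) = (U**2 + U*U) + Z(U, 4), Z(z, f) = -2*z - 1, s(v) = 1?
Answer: 16900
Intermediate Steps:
x(N) = 0
Z(z, f) = -1 - 2*z
a(U) = -1 - 2*U + 2*U**2 (a(U) = (U**2 + U*U) + (-1 - 2*U) = (U**2 + U**2) + (-1 - 2*U) = 2*U**2 + (-1 - 2*U) = -1 - 2*U + 2*U**2)
(a(s(x(-5))) + 131)**2 = ((-1 - 2*1 + 2*1**2) + 131)**2 = ((-1 - 2 + 2*1) + 131)**2 = ((-1 - 2 + 2) + 131)**2 = (-1 + 131)**2 = 130**2 = 16900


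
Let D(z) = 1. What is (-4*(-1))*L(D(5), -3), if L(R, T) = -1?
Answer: -4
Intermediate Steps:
(-4*(-1))*L(D(5), -3) = -4*(-1)*(-1) = 4*(-1) = -4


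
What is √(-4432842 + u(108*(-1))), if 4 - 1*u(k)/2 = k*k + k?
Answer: 11*I*√36826 ≈ 2110.9*I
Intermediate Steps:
u(k) = 8 - 2*k - 2*k² (u(k) = 8 - 2*(k*k + k) = 8 - 2*(k² + k) = 8 - 2*(k + k²) = 8 + (-2*k - 2*k²) = 8 - 2*k - 2*k²)
√(-4432842 + u(108*(-1))) = √(-4432842 + (8 - 216*(-1) - 2*(108*(-1))²)) = √(-4432842 + (8 - 2*(-108) - 2*(-108)²)) = √(-4432842 + (8 + 216 - 2*11664)) = √(-4432842 + (8 + 216 - 23328)) = √(-4432842 - 23104) = √(-4455946) = 11*I*√36826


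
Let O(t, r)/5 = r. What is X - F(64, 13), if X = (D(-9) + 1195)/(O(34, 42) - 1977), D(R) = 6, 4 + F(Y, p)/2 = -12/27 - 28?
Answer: 340373/5301 ≈ 64.209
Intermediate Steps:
O(t, r) = 5*r
F(Y, p) = -584/9 (F(Y, p) = -8 + 2*(-12/27 - 28) = -8 + 2*(-12*1/27 - 28) = -8 + 2*(-4/9 - 28) = -8 + 2*(-256/9) = -8 - 512/9 = -584/9)
X = -1201/1767 (X = (6 + 1195)/(5*42 - 1977) = 1201/(210 - 1977) = 1201/(-1767) = 1201*(-1/1767) = -1201/1767 ≈ -0.67968)
X - F(64, 13) = -1201/1767 - 1*(-584/9) = -1201/1767 + 584/9 = 340373/5301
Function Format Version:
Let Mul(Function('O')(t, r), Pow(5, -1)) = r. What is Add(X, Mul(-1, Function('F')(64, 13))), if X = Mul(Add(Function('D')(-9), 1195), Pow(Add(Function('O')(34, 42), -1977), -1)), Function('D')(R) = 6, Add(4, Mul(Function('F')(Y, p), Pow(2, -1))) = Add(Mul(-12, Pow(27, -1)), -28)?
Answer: Rational(340373, 5301) ≈ 64.209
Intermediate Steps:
Function('O')(t, r) = Mul(5, r)
Function('F')(Y, p) = Rational(-584, 9) (Function('F')(Y, p) = Add(-8, Mul(2, Add(Mul(-12, Pow(27, -1)), -28))) = Add(-8, Mul(2, Add(Mul(-12, Rational(1, 27)), -28))) = Add(-8, Mul(2, Add(Rational(-4, 9), -28))) = Add(-8, Mul(2, Rational(-256, 9))) = Add(-8, Rational(-512, 9)) = Rational(-584, 9))
X = Rational(-1201, 1767) (X = Mul(Add(6, 1195), Pow(Add(Mul(5, 42), -1977), -1)) = Mul(1201, Pow(Add(210, -1977), -1)) = Mul(1201, Pow(-1767, -1)) = Mul(1201, Rational(-1, 1767)) = Rational(-1201, 1767) ≈ -0.67968)
Add(X, Mul(-1, Function('F')(64, 13))) = Add(Rational(-1201, 1767), Mul(-1, Rational(-584, 9))) = Add(Rational(-1201, 1767), Rational(584, 9)) = Rational(340373, 5301)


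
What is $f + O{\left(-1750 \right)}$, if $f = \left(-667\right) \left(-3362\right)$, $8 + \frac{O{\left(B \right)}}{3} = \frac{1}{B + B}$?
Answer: $\frac{7848504997}{3500} \approx 2.2424 \cdot 10^{6}$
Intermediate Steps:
$O{\left(B \right)} = -24 + \frac{3}{2 B}$ ($O{\left(B \right)} = -24 + \frac{3}{B + B} = -24 + \frac{3}{2 B}$)
$f = 2242454$
$f + O{\left(-1750 \right)} = 2242454 - \left(24 - \frac{3}{2 \left(-1750\right)}\right) = 2242454 + \left(-24 + \frac{3}{2} \left(- \frac{1}{1750}\right)\right) = 2242454 - \frac{84003}{3500} = \frac{7848504997}{3500}$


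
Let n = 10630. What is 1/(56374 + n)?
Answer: 1/67004 ≈ 1.4924e-5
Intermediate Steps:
1/(56374 + n) = 1/(56374 + 10630) = 1/67004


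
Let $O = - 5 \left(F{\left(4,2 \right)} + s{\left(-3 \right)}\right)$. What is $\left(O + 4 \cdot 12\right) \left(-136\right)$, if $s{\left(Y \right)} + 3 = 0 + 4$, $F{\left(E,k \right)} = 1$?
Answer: $-5168$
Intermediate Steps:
$s{\left(Y \right)} = 1$ ($s{\left(Y \right)} = -3 + \left(0 + 4\right) = -3 + 4 = 1$)
$O = -10$ ($O = - 5 \left(1 + 1\right) = \left(-5\right) 2 = -10$)
$\left(O + 4 \cdot 12\right) \left(-136\right) = \left(-10 + 4 \cdot 12\right) \left(-136\right) = \left(-10 + 48\right) \left(-136\right) = 38 \left(-136\right) = -5168$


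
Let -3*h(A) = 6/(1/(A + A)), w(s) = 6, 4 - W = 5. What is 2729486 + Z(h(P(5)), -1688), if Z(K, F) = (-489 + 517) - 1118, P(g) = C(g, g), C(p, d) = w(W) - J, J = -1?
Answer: 2728396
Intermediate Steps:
W = -1 (W = 4 - 1*5 = 4 - 5 = -1)
C(p, d) = 7 (C(p, d) = 6 - 1*(-1) = 6 + 1 = 7)
P(g) = 7
h(A) = -4*A (h(A) = -2/(1/(A + A)) = -2/(1/(2*A)) = -2*2*A = -4*A)
Z(K, F) = -1090 (Z(K, F) = 28 - 1118 = -1090)
2729486 + Z(h(P(5)), -1688) = 2729486 - 1090 = 2728396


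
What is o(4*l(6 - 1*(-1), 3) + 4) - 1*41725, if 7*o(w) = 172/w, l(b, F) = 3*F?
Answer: -2920707/70 ≈ -41724.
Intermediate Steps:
o(w) = 172/(7*w) (o(w) = (172/w)/7 = 172/(7*w))
o(4*l(6 - 1*(-1), 3) + 4) - 1*41725 = 172/(7*(4*(3*3) + 4)) - 1*41725 = 172/(7*(4*9 + 4)) - 41725 = 172/(7*(36 + 4)) - 41725 = (172/7)/40 - 41725 = (172/7)*(1/40) - 41725 = 43/70 - 41725 = -2920707/70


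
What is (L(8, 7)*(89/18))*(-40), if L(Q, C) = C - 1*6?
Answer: -1780/9 ≈ -197.78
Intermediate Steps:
L(Q, C) = -6 + C (L(Q, C) = C - 6 = -6 + C)
(L(8, 7)*(89/18))*(-40) = ((-6 + 7)*(89/18))*(-40) = (1*(89*(1/18)))*(-40) = (1*(89/18))*(-40) = (89/18)*(-40) = -1780/9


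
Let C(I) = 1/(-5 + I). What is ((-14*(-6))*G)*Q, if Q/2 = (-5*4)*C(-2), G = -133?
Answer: -63840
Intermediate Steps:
Q = 40/7 (Q = 2*((-5*4)/(-5 - 2)) = 2*(-20/(-7)) = 2*(-20*(-⅐)) = 2*(20/7) = 40/7 ≈ 5.7143)
((-14*(-6))*G)*Q = (-14*(-6)*(-133))*(40/7) = (84*(-133))*(40/7) = -11172*40/7 = -63840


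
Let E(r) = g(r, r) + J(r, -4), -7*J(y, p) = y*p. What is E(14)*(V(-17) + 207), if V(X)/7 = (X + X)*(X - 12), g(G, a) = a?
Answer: 156398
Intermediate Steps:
V(X) = 14*X*(-12 + X) (V(X) = 7*((X + X)*(X - 12)) = 7*((2*X)*(-12 + X)) = 7*(2*X*(-12 + X)) = 14*X*(-12 + X))
J(y, p) = -p*y/7 (J(y, p) = -y*p/7 = -p*y/7)
E(r) = 11*r/7 (E(r) = r - 1/7*(-4)*r = r + 4*r/7 = 11*r/7)
E(14)*(V(-17) + 207) = ((11/7)*14)*(14*(-17)*(-12 - 17) + 207) = 22*(14*(-17)*(-29) + 207) = 22*(6902 + 207) = 22*7109 = 156398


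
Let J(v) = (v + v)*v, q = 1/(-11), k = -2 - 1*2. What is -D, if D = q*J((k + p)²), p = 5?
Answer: 2/11 ≈ 0.18182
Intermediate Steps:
k = -4 (k = -2 - 2 = -4)
q = -1/11 ≈ -0.090909
J(v) = 2*v² (J(v) = (2*v)*v = 2*v²)
D = -2/11 (D = -2*((-4 + 5)²)²/11 = -2*(1²)²/11 = -2*1²/11 = -2/11 ≈ -0.18182)
-D = -1*(-2/11) = 2/11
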